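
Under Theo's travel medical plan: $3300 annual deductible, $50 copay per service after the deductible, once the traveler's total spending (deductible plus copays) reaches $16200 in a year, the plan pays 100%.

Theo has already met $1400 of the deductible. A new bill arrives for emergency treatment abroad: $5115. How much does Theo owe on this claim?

$1950

Remaining deductible: $3300 − $1400 = $1900.
After the $1900 deductible portion, $5115 − $1900 = $3215 is subject to the copay.
Copay on this service: $50.
So the traveler owes $1900 + $50 = $1950 before any cap.
Year-to-date out-of-pocket becomes $1400 + $1950 = $3350, still under the $16200 maximum, so no cap applies.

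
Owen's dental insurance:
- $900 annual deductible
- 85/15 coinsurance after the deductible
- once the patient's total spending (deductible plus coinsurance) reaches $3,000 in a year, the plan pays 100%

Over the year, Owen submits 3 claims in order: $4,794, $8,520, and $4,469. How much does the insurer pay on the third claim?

Claim 1 — $4,794: $900 finishes the deductible; $3,894 goes to coinsurance; coinsurance $3,894 × 15% = $584.10. Cost to patient: $1,484.10. OOP to date $1,484.10. Insurer: $4,794 − $1,484.10 = $3,309.90.
Claim 2 — $8,520: 15% coinsurance on $8,520 = $1,278. Cost to patient: $1,278. OOP to date $2,762.10. Plan pays $8,520 − $1,278 = $7,242.
Claim 3 — $4,469: deductible already satisfied, so patient's share is 15% × $4,469 = $670.35. Adding that to $2,762.10 gives $3,432.45, past the $3,000 cap; patient pays only $3,000 − $2,762.10 = $237.90. Insurer: $4,469 − $237.90 = $4,231.10.

$4,231.10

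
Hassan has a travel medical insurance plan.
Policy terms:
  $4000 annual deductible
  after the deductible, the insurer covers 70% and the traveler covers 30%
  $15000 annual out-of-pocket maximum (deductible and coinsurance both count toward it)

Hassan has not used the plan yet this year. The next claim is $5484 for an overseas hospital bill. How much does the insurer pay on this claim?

$1038.80

The full $4000 deductible is still open; $4000 of this bill applies to it.
That leaves $5484 − $4000 = $1484 for coinsurance.
Coinsurance: $1484 × 30% = $445.20.
So the traveler owes $4000 + $445.20 = $4445.20 before any cap.
Year-to-date out-of-pocket becomes $0 + $4445.20 = $4445.20, still under the $15000 maximum, so no cap applies.
Insurer pays the balance: $5484 − $4445.20 = $1038.80.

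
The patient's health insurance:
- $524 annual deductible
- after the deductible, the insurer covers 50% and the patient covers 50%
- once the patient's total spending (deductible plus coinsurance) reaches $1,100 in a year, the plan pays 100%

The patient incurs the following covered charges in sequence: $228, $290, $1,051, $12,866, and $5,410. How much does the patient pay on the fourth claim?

$53.50

#1 ($228): entire amount goes to the deductible. Patient pays $228; OOP now $228.
#2 ($290): fully absorbed by the deductible. Patient owes $290 (running OOP $518).
#3 ($1,051): deductible takes $6, $1,045 remains; 50% of $1,045 = $522.50. Cost to patient: $528.50. OOP to date $1,046.50.
#4 ($12,866): deductible met; 50% of $12,866 = $6,433. OOP would hit $7,479.50 > $1,100, so the cap limits the patient to $1,100 − $1,046.50 = $53.50.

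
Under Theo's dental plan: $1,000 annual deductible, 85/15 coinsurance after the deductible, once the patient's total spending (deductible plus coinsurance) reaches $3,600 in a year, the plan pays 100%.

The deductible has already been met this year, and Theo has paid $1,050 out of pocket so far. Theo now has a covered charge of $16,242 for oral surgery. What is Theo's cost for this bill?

$2,436.30

With the deductible met, the entire $16,242 is subject to coinsurance.
Coinsurance: $16,242 × 15% = $2,436.30.
Cumulative spending $1,050 + $2,436.30 = $3,486.30 stays under the $3,600 maximum.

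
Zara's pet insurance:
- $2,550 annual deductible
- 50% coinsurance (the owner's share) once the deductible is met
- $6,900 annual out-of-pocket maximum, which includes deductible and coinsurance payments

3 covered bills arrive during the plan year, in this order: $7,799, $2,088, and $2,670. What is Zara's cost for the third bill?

$681.50

#1 ($7,799): $2,550 finishes the deductible; $5,249 goes to coinsurance; 50% of $5,249 = $2,624.50. Cost to owner: $5,174.50. OOP to date $5,174.50.
#2 ($2,088): deductible met; 50% of $2,088 = $1,044. Owner pays $1,044; OOP now $6,218.50.
#3 ($2,670): deductible met; 50% of $2,670 = $1,335. OOP would hit $7,553.50 > $6,900, so the cap limits the owner to $6,900 − $6,218.50 = $681.50.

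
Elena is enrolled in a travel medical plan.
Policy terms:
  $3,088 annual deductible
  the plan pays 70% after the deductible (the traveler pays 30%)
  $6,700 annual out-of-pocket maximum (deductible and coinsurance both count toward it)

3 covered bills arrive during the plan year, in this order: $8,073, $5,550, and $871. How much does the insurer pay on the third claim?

Claim 1 — $8,073: deductible takes $3,088, $4,985 remains; coinsurance $4,985 × 30% = $1,495.50. Cost to traveler: $4,583.50. OOP to date $4,583.50. Insurer: $8,073 − $4,583.50 = $3,489.50.
Claim 2 — $5,550: deductible met; 30% of $5,550 = $1,665. Traveler pays $1,665; OOP now $6,248.50. Insurer: $5,550 − $1,665 = $3,885.
Claim 3 — $871: 30% coinsurance on $871 = $261.30. Cost to traveler: $261.30. OOP to date $6,509.80. Insurer: $871 − $261.30 = $609.70.

$609.70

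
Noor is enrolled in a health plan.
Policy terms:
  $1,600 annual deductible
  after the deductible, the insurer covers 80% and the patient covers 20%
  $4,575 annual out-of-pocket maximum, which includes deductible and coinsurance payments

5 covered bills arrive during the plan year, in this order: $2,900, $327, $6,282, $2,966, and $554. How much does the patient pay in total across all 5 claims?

Claim 1 ($2,900): $1,600 to deductible, leaving $1,300; coinsurance $1,300 × 20% = $260. Patient owes $1,860 (running OOP $1,860).
Claim 2 ($327): 20% coinsurance on $327 = $65.40. Patient pays $65.40; OOP now $1,925.40.
Claim 3 ($6,282): deductible met; 20% of $6,282 = $1,256.40. Patient owes $1,256.40 (running OOP $3,181.80).
Claim 4 ($2,966): deductible met; 20% of $2,966 = $593.20. Cost to patient: $593.20. OOP to date $3,775.
Claim 5 ($554): 20% coinsurance on $554 = $110.80. Patient pays $110.80; OOP now $3,885.80.
Total paid by the patient: $1,860 + $65.40 + $1,256.40 + $593.20 + $110.80 = $3,885.80.

$3,885.80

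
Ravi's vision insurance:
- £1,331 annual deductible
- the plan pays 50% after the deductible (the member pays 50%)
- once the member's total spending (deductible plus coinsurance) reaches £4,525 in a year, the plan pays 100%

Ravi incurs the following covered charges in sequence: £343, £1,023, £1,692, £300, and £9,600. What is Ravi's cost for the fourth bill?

£150

#1 (£343): entire amount goes to the deductible. Member pays £343; OOP now £343.
#2 (£1,023): £988 to deductible, leaving £35; 50% of £35 = £17.50. Member pays £1,005.50; OOP now £1,348.50.
#3 (£1,692): 50% coinsurance on £1,692 = £846. Member owes £846 (running OOP £2,194.50).
#4 (£300): 50% coinsurance on £300 = £150. Cost to member: £150. OOP to date £2,344.50.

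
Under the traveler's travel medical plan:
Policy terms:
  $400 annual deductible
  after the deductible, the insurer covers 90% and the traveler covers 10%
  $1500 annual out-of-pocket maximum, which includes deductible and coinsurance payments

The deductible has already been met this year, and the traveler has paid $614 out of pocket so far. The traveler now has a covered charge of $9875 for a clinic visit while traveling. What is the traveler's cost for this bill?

$886

The deductible is already satisfied, so the full bill goes to coinsurance.
Coinsurance: $9875 × 10% = $987.50.
That would bring total out-of-pocket to $1601.50, past the $1500 cap. The traveler is capped at $1500 − $614 = $886 on this claim.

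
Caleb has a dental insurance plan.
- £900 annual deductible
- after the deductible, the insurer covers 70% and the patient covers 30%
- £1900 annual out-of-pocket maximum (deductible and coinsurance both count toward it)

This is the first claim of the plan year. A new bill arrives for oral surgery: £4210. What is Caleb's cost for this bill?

£1893

Nothing has been paid toward the £900 deductible, so the first £900 of this charge is applied there.
That leaves £4210 − £900 = £3310 for coinsurance.
30% of £3310 = £993 falls to the patient.
That puts the patient's cost at £900 + £993 = £1893 before any cap.
Total out-of-pocket so far would be £0 + £1893 = £1893, below the £1900 cap — no reduction.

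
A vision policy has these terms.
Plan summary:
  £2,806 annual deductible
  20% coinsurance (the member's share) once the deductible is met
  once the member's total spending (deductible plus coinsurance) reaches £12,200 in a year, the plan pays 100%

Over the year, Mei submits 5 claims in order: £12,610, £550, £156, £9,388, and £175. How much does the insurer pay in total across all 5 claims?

£16,058.40

Bill 1, £12,610: £2,806 finishes the deductible; £9,804 goes to coinsurance; coinsurance £9,804 × 20% = £1,960.80. Member pays £4,766.80; OOP now £4,766.80. Plan pays £12,610 − £4,766.80 = £7,843.20.
Bill 2, £550: deductible met; 20% of £550 = £110. Member pays £110; OOP now £4,876.80. Plan pays £550 − £110 = £440.
Bill 3, £156: 20% coinsurance on £156 = £31.20. Member owes £31.20 (running OOP £4,908). Insurer: £156 − £31.20 = £124.80.
Bill 4, £9,388: 20% coinsurance on £9,388 = £1,877.60. Member pays £1,877.60; OOP now £6,785.60. Insurer: £9,388 − £1,877.60 = £7,510.40.
Bill 5, £175: deductible already satisfied, so member's share is 20% × £175 = £35. Member pays £35; OOP now £6,820.60. Insurer: £175 − £35 = £140.
Insurer total: £7,843.20 + £440 + £124.80 + £7,510.40 + £140 = £16,058.40.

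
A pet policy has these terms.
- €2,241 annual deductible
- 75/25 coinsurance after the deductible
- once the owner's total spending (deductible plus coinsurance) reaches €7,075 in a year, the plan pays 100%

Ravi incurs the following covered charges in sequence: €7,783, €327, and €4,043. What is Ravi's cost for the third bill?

€1,010.75

#1 (€7,783): €2,241 to deductible, leaving €5,542; owner's 25% is €1,385.50. Cost to owner: €3,626.50. OOP to date €3,626.50.
#2 (€327): deductible met; 25% of €327 = €81.75. Owner pays €81.75; OOP now €3,708.25.
#3 (€4,043): deductible already satisfied, so owner's share is 25% × €4,043 = €1,010.75. Cost to owner: €1,010.75. OOP to date €4,719.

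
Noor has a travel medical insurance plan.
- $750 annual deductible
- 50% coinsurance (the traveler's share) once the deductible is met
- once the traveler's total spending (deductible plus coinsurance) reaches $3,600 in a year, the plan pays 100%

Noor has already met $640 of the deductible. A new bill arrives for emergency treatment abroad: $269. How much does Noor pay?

$189.50

Deductible still to meet: $750 − $640 = $110.
After the $110 deductible portion, $269 − $110 = $159 is subject to coinsurance.
Traveler's 50% share of $159 is $79.50.
Traveler responsibility before any cap: $110 + $79.50 = $189.50.
Year-to-date out-of-pocket becomes $640 + $189.50 = $829.50, still under the $3,600 maximum, so no cap applies.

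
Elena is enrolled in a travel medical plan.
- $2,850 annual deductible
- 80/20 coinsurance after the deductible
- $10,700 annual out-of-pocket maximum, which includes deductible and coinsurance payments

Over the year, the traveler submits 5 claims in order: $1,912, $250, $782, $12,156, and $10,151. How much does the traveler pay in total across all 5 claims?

$7,330.20

Claim 1 ($1,912): fully absorbed by the deductible. Traveler owes $1,912 (running OOP $1,912).
Claim 2 ($250): fully absorbed by the deductible. Traveler owes $250 (running OOP $2,162).
Claim 3 ($782): deductible takes $688, $94 remains; 20% of $94 = $18.80. Traveler pays $706.80; OOP now $2,868.80.
Claim 4 ($12,156): deductible already satisfied, so traveler's share is 20% × $12,156 = $2,431.20. Cost to traveler: $2,431.20. OOP to date $5,300.
Claim 5 ($10,151): deductible already satisfied, so traveler's share is 20% × $10,151 = $2,030.20. Traveler pays $2,030.20; OOP now $7,330.20.
Total paid by the traveler: $1,912 + $250 + $706.80 + $2,431.20 + $2,030.20 = $7,330.20.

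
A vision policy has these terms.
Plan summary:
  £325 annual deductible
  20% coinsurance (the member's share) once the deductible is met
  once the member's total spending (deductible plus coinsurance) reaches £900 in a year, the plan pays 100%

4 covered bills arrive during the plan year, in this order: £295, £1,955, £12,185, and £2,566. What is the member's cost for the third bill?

Claim 1 — £295: all of it applies to the deductible. Member owes £295 (running OOP £295).
Claim 2 — £1,955: £30 finishes the deductible; £1,925 goes to coinsurance; coinsurance £1,925 × 20% = £385. Member owes £415 (running OOP £710).
Claim 3 — £12,185: 20% coinsurance on £12,185 = £2,437. Adding that to £710 gives £3,147, past the £900 cap; member pays only £900 − £710 = £190.

£190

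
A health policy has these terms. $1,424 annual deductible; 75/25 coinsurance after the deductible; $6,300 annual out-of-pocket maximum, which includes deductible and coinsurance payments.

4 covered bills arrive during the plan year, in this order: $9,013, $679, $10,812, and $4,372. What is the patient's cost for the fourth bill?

$106

#1 ($9,013): $1,424 to deductible, leaving $7,589; 25% of $7,589 = $1,897.25. Patient pays $3,321.25; OOP now $3,321.25.
#2 ($679): 25% coinsurance on $679 = $169.75. Patient owes $169.75 (running OOP $3,491).
#3 ($10,812): deductible met; 25% of $10,812 = $2,703. Cost to patient: $2,703. OOP to date $6,194.
#4 ($4,372): deductible met; 25% of $4,372 = $1,093. OOP would hit $7,287 > $6,300, so the cap limits the patient to $6,300 − $6,194 = $106.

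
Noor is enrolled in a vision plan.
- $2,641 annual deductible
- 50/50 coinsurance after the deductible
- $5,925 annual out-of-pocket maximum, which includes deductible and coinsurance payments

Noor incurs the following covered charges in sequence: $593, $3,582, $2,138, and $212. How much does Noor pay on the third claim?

Claim 1 ($593): entire amount goes to the deductible. Member pays $593; OOP now $593.
Claim 2 ($3,582): deductible takes $2,048, $1,534 remains; member's 50% is $767. Member pays $2,815; OOP now $3,408.
Claim 3 ($2,138): deductible met; 50% of $2,138 = $1,069. Member pays $1,069; OOP now $4,477.

$1,069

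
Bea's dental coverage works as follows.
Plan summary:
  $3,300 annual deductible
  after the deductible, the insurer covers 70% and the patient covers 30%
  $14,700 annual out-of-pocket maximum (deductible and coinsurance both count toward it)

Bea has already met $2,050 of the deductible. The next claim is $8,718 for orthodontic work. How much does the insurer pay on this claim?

$5,227.60

$2,050 of the $3,300 deductible is already met, leaving $1,250.
The remaining $7,468 (= $8,718 − $1,250) moves to coinsurance.
30% of $7,468 = $2,240.40 falls to the patient.
So the patient owes $1,250 + $2,240.40 = $3,490.40 before any cap.
Year-to-date out-of-pocket becomes $2,050 + $3,490.40 = $5,540.40, still under the $14,700 maximum, so no cap applies.
Insurer pays the balance: $8,718 − $3,490.40 = $5,227.60.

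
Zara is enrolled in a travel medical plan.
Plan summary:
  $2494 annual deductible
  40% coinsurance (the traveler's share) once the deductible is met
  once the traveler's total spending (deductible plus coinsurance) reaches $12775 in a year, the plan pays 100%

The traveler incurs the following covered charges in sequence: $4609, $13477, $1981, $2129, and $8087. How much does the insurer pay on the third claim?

$1188.60

Bill 1, $4609: $2494 finishes the deductible; $2115 goes to coinsurance; traveler's 40% is $846. Cost to traveler: $3340. OOP to date $3340. Plan pays $4609 − $3340 = $1269.
Bill 2, $13477: deductible already satisfied, so traveler's share is 40% × $13477 = $5390.80. Traveler owes $5390.80 (running OOP $8730.80). Insurer: $13477 − $5390.80 = $8086.20.
Bill 3, $1981: 40% coinsurance on $1981 = $792.40. Traveler pays $792.40; OOP now $9523.20. Plan pays $1981 − $792.40 = $1188.60.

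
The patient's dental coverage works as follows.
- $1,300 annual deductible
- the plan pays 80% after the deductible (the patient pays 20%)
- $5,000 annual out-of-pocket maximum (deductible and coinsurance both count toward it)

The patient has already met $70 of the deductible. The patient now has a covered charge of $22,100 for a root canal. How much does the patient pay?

$4,930

Remaining deductible: $1,300 − $70 = $1,230.
That leaves $22,100 − $1,230 = $20,870 for coinsurance.
Coinsurance: $20,870 × 20% = $4,174.
That puts the patient's cost at $1,230 + $4,174 = $5,404 before any cap.
Adding $5,404 to the $70 already spent would give $5,474, which exceeds the $5,000 cap; the patient pays just $5,000 − $70 = $4,930.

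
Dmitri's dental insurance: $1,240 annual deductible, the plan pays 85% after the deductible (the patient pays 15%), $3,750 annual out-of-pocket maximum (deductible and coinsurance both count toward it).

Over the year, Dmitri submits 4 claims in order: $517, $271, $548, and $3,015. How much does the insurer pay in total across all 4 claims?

Claim 1 ($517): all of it applies to the deductible. Cost to patient: $517. OOP to date $517. Insurer: $517 − $517 = $0.
Claim 2 ($271): fully absorbed by the deductible. Cost to patient: $271. OOP to date $788. Insurer: $271 − $271 = $0.
Claim 3 ($548): $452 to deductible, leaving $96; 15% of $96 = $14.40. Patient owes $466.40 (running OOP $1,254.40). Insurer: $548 − $466.40 = $81.60.
Claim 4 ($3,015): 15% coinsurance on $3,015 = $452.25. Patient pays $452.25; OOP now $1,706.65. Insurer: $3,015 − $452.25 = $2,562.75.
Insurer total = bills − patient's total = $4,351 − $1,706.65 = $2,644.35.

$2,644.35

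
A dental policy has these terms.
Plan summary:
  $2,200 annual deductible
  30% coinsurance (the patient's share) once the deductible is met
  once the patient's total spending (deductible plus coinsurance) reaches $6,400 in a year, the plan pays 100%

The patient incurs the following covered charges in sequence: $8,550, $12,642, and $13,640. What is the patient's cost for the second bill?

$2,295

Bill 1, $8,550: deductible takes $2,200, $6,350 remains; coinsurance $6,350 × 30% = $1,905. Patient owes $4,105 (running OOP $4,105).
Bill 2, $12,642: deductible met; 30% of $12,642 = $3,792.60. OOP would hit $7,897.60 > $6,400, so the cap limits the patient to $6,400 − $4,105 = $2,295.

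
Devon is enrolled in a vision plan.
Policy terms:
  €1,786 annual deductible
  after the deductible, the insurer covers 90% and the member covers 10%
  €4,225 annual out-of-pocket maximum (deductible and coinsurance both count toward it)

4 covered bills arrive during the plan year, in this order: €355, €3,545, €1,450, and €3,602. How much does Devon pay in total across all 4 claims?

€2,502.60

Bill 1, €355: all of it applies to the deductible. Cost to member: €355. OOP to date €355.
Bill 2, €3,545: deductible takes €1,431, €2,114 remains; member's 10% is €211.40. Member owes €1,642.40 (running OOP €1,997.40).
Bill 3, €1,450: deductible met; 10% of €1,450 = €145. Member owes €145 (running OOP €2,142.40).
Bill 4, €3,602: deductible already satisfied, so member's share is 10% × €3,602 = €360.20. Member pays €360.20; OOP now €2,502.60.
Total paid by the member: €355 + €1,642.40 + €145 + €360.20 = €2,502.60.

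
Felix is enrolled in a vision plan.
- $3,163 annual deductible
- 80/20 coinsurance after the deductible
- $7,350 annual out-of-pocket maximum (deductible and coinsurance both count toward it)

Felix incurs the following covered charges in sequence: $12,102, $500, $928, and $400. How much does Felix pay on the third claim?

Bill 1, $12,102: deductible takes $3,163, $8,939 remains; member's 20% is $1,787.80. Cost to member: $4,950.80. OOP to date $4,950.80.
Bill 2, $500: deductible met; 20% of $500 = $100. Member pays $100; OOP now $5,050.80.
Bill 3, $928: 20% coinsurance on $928 = $185.60. Cost to member: $185.60. OOP to date $5,236.40.

$185.60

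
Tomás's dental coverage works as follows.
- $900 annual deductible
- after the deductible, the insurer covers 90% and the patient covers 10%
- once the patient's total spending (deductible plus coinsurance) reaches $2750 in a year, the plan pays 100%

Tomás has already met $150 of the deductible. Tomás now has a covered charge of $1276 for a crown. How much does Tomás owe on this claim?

$150 of the $900 deductible is already met, leaving $750.
The remaining $526 (= $1276 − $750) moves to coinsurance.
Coinsurance: $526 × 10% = $52.60.
Patient responsibility before any cap: $750 + $52.60 = $802.60.
Total out-of-pocket so far would be $150 + $802.60 = $952.60, below the $2750 cap — no reduction.

$802.60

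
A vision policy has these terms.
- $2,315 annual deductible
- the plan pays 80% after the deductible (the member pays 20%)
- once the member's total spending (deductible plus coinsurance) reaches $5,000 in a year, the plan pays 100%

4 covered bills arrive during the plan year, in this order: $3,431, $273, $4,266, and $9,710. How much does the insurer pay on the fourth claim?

$8,156

Claim 1 ($3,431): deductible takes $2,315, $1,116 remains; coinsurance $1,116 × 20% = $223.20. Cost to member: $2,538.20. OOP to date $2,538.20. Plan pays $3,431 − $2,538.20 = $892.80.
Claim 2 ($273): deductible met; 20% of $273 = $54.60. Member owes $54.60 (running OOP $2,592.80). Plan pays $273 − $54.60 = $218.40.
Claim 3 ($4,266): deductible already satisfied, so member's share is 20% × $4,266 = $853.20. Member pays $853.20; OOP now $3,446. Plan pays $4,266 − $853.20 = $3,412.80.
Claim 4 ($9,710): deductible already satisfied, so member's share is 20% × $9,710 = $1,942. Adding that to $3,446 gives $5,388, past the $5,000 cap; member pays only $5,000 − $3,446 = $1,554. Insurer: $9,710 − $1,554 = $8,156.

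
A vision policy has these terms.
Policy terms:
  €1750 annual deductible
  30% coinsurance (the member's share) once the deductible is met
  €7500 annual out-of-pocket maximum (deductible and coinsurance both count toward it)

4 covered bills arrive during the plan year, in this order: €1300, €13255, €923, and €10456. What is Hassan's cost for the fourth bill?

€1631.60

#1 (€1300): all of it applies to the deductible. Cost to member: €1300. OOP to date €1300.
#2 (€13255): €450 to deductible, leaving €12805; coinsurance €12805 × 30% = €3841.50. Cost to member: €4291.50. OOP to date €5591.50.
#3 (€923): deductible met; 30% of €923 = €276.90. Member owes €276.90 (running OOP €5868.40).
#4 (€10456): 30% coinsurance on €10456 = €3136.80. Adding that to €5868.40 gives €9005.20, past the €7500 cap; member pays only €7500 − €5868.40 = €1631.60.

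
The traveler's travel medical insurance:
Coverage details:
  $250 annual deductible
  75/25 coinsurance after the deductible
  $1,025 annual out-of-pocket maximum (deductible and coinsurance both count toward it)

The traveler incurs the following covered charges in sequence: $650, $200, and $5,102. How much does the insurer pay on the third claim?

$4,477

Bill 1, $650: deductible takes $250, $400 remains; 25% of $400 = $100. Traveler pays $350; OOP now $350. Insurer: $650 − $350 = $300.
Bill 2, $200: deductible met; 25% of $200 = $50. Traveler pays $50; OOP now $400. Insurer: $200 − $50 = $150.
Bill 3, $5,102: deductible already satisfied, so traveler's share is 25% × $5,102 = $1,275.50. Adding that to $400 gives $1,675.50, past the $1,025 cap; traveler pays only $1,025 − $400 = $625. Insurer: $5,102 − $625 = $4,477.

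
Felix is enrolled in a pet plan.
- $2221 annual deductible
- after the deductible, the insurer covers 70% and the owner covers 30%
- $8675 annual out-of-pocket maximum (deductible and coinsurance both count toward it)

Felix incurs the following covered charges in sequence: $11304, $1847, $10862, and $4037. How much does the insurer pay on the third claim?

Claim 1 ($11304): $2221 to deductible, leaving $9083; coinsurance $9083 × 30% = $2724.90. Cost to owner: $4945.90. OOP to date $4945.90. Plan pays $11304 − $4945.90 = $6358.10.
Claim 2 ($1847): 30% coinsurance on $1847 = $554.10. Owner pays $554.10; OOP now $5500. Plan pays $1847 − $554.10 = $1292.90.
Claim 3 ($10862): deductible already satisfied, so owner's share is 30% × $10862 = $3258.60. That would push OOP to $8758.60, over the $8675 cap, so owner pays $8675 − $5500 = $3175. Insurer: $10862 − $3175 = $7687.

$7687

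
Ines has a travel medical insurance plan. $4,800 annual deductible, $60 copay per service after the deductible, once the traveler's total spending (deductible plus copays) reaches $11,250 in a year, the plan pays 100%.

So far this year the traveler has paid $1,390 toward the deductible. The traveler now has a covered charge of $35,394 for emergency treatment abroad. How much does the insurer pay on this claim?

$31,924

Deductible still to meet: $4,800 − $1,390 = $3,410.
After the $3,410 deductible portion, $35,394 − $3,410 = $31,984 is subject to the copay.
Copay on this service: $60.
Traveler responsibility before any cap: $3,410 + $60 = $3,470.
Cumulative spending $1,390 + $3,470 = $4,860 stays under the $11,250 maximum.
The insurer covers the remainder: $35,394 − $3,470 = $31,924.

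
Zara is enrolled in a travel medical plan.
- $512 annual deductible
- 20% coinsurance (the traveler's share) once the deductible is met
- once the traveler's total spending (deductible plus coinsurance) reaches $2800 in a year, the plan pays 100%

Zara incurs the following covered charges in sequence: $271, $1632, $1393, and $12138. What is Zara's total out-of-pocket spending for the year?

Claim 1 ($271): fully absorbed by the deductible. Cost to traveler: $271. OOP to date $271.
Claim 2 ($1632): $241 to deductible, leaving $1391; 20% of $1391 = $278.20. Cost to traveler: $519.20. OOP to date $790.20.
Claim 3 ($1393): 20% coinsurance on $1393 = $278.60. Cost to traveler: $278.60. OOP to date $1068.80.
Claim 4 ($12138): deductible met; 20% of $12138 = $2427.60. That would push OOP to $3496.40, over the $2800 cap, so traveler pays $2800 − $1068.80 = $1731.20.
Total paid by the traveler: $271 + $519.20 + $278.60 + $1731.20 = $2800.

$2800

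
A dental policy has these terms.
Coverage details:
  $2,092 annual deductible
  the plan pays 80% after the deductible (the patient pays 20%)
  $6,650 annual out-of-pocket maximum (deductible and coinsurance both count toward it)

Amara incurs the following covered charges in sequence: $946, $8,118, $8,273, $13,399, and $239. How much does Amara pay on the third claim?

Bill 1, $946: fully absorbed by the deductible. Patient pays $946; OOP now $946.
Bill 2, $8,118: $1,146 to deductible, leaving $6,972; 20% of $6,972 = $1,394.40. Cost to patient: $2,540.40. OOP to date $3,486.40.
Bill 3, $8,273: 20% coinsurance on $8,273 = $1,654.60. Cost to patient: $1,654.60. OOP to date $5,141.

$1,654.60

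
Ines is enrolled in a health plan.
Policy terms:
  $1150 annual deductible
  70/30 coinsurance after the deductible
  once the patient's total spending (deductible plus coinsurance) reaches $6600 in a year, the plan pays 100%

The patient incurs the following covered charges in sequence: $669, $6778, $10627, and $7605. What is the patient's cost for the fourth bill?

Bill 1, $669: entire amount goes to the deductible. Patient owes $669 (running OOP $669).
Bill 2, $6778: $481 to deductible, leaving $6297; 30% of $6297 = $1889.10. Cost to patient: $2370.10. OOP to date $3039.10.
Bill 3, $10627: deductible met; 30% of $10627 = $3188.10. Patient owes $3188.10 (running OOP $6227.20).
Bill 4, $7605: deductible met; 30% of $7605 = $2281.50. OOP would hit $8508.70 > $6600, so the cap limits the patient to $6600 − $6227.20 = $372.80.

$372.80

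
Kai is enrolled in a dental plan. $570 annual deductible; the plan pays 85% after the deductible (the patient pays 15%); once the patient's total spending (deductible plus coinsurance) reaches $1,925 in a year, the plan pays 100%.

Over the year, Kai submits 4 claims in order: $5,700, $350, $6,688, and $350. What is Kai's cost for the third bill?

$533

#1 ($5,700): $570 finishes the deductible; $5,130 goes to coinsurance; coinsurance $5,130 × 15% = $769.50. Cost to patient: $1,339.50. OOP to date $1,339.50.
#2 ($350): deductible already satisfied, so patient's share is 15% × $350 = $52.50. Patient owes $52.50 (running OOP $1,392).
#3 ($6,688): 15% coinsurance on $6,688 = $1,003.20. That would push OOP to $2,395.20, over the $1,925 cap, so patient pays $1,925 − $1,392 = $533.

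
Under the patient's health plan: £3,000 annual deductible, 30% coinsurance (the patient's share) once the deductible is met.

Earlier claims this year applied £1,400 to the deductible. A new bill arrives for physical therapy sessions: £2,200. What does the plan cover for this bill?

Deductible still to meet: £3,000 − £1,400 = £1,600.
The remaining £600 (= £2,200 − £1,600) moves to coinsurance.
Coinsurance: £600 × 30% = £180.
That puts the patient's cost at £1,600 + £180 = £1,780.
The plan picks up £2,200 − £1,780 = £420.

£420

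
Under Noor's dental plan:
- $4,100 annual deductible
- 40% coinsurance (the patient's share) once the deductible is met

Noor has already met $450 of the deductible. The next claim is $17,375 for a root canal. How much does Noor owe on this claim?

$450 of the $4,100 deductible is already met, leaving $3,650.
That leaves $17,375 − $3,650 = $13,725 for coinsurance.
40% of $13,725 = $5,490 falls to the patient.
So the patient owes $3,650 + $5,490 = $9,140.

$9,140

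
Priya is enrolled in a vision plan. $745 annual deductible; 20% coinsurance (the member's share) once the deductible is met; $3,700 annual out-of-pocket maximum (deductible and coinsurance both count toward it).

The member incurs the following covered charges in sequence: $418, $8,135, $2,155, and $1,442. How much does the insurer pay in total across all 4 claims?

$9,124

#1 ($418): fully absorbed by the deductible. Member pays $418; OOP now $418. Plan pays $418 − $418 = $0.
#2 ($8,135): $327 finishes the deductible; $7,808 goes to coinsurance; 20% of $7,808 = $1,561.60. Member pays $1,888.60; OOP now $2,306.60. Insurer: $8,135 − $1,888.60 = $6,246.40.
#3 ($2,155): 20% coinsurance on $2,155 = $431. Cost to member: $431. OOP to date $2,737.60. Insurer: $2,155 − $431 = $1,724.
#4 ($1,442): deductible already satisfied, so member's share is 20% × $1,442 = $288.40. Member pays $288.40; OOP now $3,026. Insurer: $1,442 − $288.40 = $1,153.60.
Insurer total: $0 + $6,246.40 + $1,724 + $1,153.60 = $9,124.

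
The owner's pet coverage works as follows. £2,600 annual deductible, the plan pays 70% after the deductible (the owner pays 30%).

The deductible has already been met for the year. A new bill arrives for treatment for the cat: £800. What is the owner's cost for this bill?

£240

The deductible is already satisfied, so the full bill goes to coinsurance.
30% of £800 = £240 falls to the owner.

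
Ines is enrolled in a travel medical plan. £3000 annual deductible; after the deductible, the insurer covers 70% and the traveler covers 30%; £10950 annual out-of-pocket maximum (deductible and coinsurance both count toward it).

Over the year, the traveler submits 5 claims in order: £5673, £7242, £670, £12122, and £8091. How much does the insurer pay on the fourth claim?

£8485.40

Claim 1 (£5673): £3000 finishes the deductible; £2673 goes to coinsurance; traveler's 30% is £801.90. Cost to traveler: £3801.90. OOP to date £3801.90. Insurer: £5673 − £3801.90 = £1871.10.
Claim 2 (£7242): deductible met; 30% of £7242 = £2172.60. Traveler owes £2172.60 (running OOP £5974.50). Insurer: £7242 − £2172.60 = £5069.40.
Claim 3 (£670): deductible already satisfied, so traveler's share is 30% × £670 = £201. Cost to traveler: £201. OOP to date £6175.50. Plan pays £670 − £201 = £469.
Claim 4 (£12122): deductible already satisfied, so traveler's share is 30% × £12122 = £3636.60. Cost to traveler: £3636.60. OOP to date £9812.10. Insurer: £12122 − £3636.60 = £8485.40.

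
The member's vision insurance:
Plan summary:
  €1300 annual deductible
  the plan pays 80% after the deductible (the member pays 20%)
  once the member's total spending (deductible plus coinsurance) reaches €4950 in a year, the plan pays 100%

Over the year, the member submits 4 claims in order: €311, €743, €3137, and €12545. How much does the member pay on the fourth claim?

€2509

Bill 1, €311: all of it applies to the deductible. Cost to member: €311. OOP to date €311.
Bill 2, €743: all of it applies to the deductible. Member pays €743; OOP now €1054.
Bill 3, €3137: deductible takes €246, €2891 remains; coinsurance €2891 × 20% = €578.20. Member owes €824.20 (running OOP €1878.20).
Bill 4, €12545: deductible met; 20% of €12545 = €2509. Cost to member: €2509. OOP to date €4387.20.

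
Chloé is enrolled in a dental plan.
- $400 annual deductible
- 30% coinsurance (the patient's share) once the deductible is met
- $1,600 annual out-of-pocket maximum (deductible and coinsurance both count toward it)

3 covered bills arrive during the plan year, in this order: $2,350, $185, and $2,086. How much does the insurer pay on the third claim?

$1,526.50

Claim 1 ($2,350): $400 to deductible, leaving $1,950; patient's 30% is $585. Patient owes $985 (running OOP $985). Plan pays $2,350 − $985 = $1,365.
Claim 2 ($185): 30% coinsurance on $185 = $55.50. Patient owes $55.50 (running OOP $1,040.50). Insurer: $185 − $55.50 = $129.50.
Claim 3 ($2,086): deductible already satisfied, so patient's share is 30% × $2,086 = $625.80. That would push OOP to $1,666.30, over the $1,600 cap, so patient pays $1,600 − $1,040.50 = $559.50. Plan pays $2,086 − $559.50 = $1,526.50.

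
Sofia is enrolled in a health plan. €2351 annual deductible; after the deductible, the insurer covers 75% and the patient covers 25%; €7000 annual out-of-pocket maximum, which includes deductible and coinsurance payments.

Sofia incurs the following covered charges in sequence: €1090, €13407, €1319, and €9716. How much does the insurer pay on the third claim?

€989.25

Claim 1 (€1090): entire amount goes to the deductible. Patient owes €1090 (running OOP €1090). Insurer: €1090 − €1090 = €0.
Claim 2 (€13407): €1261 finishes the deductible; €12146 goes to coinsurance; 25% of €12146 = €3036.50. Patient pays €4297.50; OOP now €5387.50. Insurer: €13407 − €4297.50 = €9109.50.
Claim 3 (€1319): deductible already satisfied, so patient's share is 25% × €1319 = €329.75. Cost to patient: €329.75. OOP to date €5717.25. Plan pays €1319 − €329.75 = €989.25.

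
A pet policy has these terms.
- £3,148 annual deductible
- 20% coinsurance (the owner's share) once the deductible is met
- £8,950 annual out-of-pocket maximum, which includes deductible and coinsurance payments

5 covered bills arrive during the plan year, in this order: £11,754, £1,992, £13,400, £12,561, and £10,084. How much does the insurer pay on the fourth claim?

£11,558.60

#1 (£11,754): £3,148 finishes the deductible; £8,606 goes to coinsurance; coinsurance £8,606 × 20% = £1,721.20. Owner owes £4,869.20 (running OOP £4,869.20). Insurer: £11,754 − £4,869.20 = £6,884.80.
#2 (£1,992): 20% coinsurance on £1,992 = £398.40. Owner owes £398.40 (running OOP £5,267.60). Insurer: £1,992 − £398.40 = £1,593.60.
#3 (£13,400): deductible already satisfied, so owner's share is 20% × £13,400 = £2,680. Owner owes £2,680 (running OOP £7,947.60). Insurer: £13,400 − £2,680 = £10,720.
#4 (£12,561): 20% coinsurance on £12,561 = £2,512.20. Adding that to £7,947.60 gives £10,459.80, past the £8,950 cap; owner pays only £8,950 − £7,947.60 = £1,002.40. Insurer: £12,561 − £1,002.40 = £11,558.60.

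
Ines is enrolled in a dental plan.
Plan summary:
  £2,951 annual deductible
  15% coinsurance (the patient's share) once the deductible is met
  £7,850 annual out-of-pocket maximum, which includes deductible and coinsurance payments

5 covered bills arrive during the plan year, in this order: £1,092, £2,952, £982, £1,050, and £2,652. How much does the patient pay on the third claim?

Bill 1, £1,092: fully absorbed by the deductible. Patient owes £1,092 (running OOP £1,092).
Bill 2, £2,952: £1,859 finishes the deductible; £1,093 goes to coinsurance; patient's 15% is £163.95. Cost to patient: £2,022.95. OOP to date £3,114.95.
Bill 3, £982: deductible already satisfied, so patient's share is 15% × £982 = £147.30. Patient pays £147.30; OOP now £3,262.25.

£147.30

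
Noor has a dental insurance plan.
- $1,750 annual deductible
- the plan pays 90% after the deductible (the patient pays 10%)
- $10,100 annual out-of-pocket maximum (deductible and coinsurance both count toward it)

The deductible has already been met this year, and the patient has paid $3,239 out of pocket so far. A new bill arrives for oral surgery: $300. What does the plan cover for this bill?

The deductible is already satisfied, so the full bill goes to coinsurance.
Coinsurance: $300 × 10% = $30.
Year-to-date out-of-pocket becomes $3,239 + $30 = $3,269, still under the $10,100 maximum, so no cap applies.
The plan picks up $300 − $30 = $270.

$270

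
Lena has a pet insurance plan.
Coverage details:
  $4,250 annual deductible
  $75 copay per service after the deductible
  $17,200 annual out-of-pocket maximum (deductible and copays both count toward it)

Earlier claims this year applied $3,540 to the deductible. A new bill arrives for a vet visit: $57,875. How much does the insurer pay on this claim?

Deductible still to meet: $4,250 − $3,540 = $710.
The remaining $57,165 (= $57,875 − $710) moves to the copay.
Copay on this service: $75.
So the owner owes $710 + $75 = $785 before any cap.
Cumulative spending $3,540 + $785 = $4,325 stays under the $17,200 maximum.
Insurer pays the balance: $57,875 − $785 = $57,090.

$57,090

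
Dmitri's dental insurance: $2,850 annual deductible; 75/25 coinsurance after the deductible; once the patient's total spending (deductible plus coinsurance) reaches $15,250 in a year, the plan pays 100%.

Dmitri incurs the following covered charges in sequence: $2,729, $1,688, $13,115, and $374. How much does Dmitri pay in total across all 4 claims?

Bill 1, $2,729: fully absorbed by the deductible. Cost to patient: $2,729. OOP to date $2,729.
Bill 2, $1,688: $121 to deductible, leaving $1,567; patient's 25% is $391.75. Patient owes $512.75 (running OOP $3,241.75).
Bill 3, $13,115: 25% coinsurance on $13,115 = $3,278.75. Cost to patient: $3,278.75. OOP to date $6,520.50.
Bill 4, $374: deductible met; 25% of $374 = $93.50. Patient pays $93.50; OOP now $6,614.
Total paid by the patient: $2,729 + $512.75 + $3,278.75 + $93.50 = $6,614.

$6,614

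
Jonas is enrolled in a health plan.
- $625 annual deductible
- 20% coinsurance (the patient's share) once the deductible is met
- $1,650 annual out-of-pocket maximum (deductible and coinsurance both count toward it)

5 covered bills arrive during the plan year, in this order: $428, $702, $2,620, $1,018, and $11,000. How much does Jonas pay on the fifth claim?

$196.40

Bill 1, $428: entire amount goes to the deductible. Cost to patient: $428. OOP to date $428.
Bill 2, $702: deductible takes $197, $505 remains; 20% of $505 = $101. Patient pays $298; OOP now $726.
Bill 3, $2,620: deductible already satisfied, so patient's share is 20% × $2,620 = $524. Patient owes $524 (running OOP $1,250).
Bill 4, $1,018: deductible already satisfied, so patient's share is 20% × $1,018 = $203.60. Patient pays $203.60; OOP now $1,453.60.
Bill 5, $11,000: deductible met; 20% of $11,000 = $2,200. That would push OOP to $3,653.60, over the $1,650 cap, so patient pays $1,650 − $1,453.60 = $196.40.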